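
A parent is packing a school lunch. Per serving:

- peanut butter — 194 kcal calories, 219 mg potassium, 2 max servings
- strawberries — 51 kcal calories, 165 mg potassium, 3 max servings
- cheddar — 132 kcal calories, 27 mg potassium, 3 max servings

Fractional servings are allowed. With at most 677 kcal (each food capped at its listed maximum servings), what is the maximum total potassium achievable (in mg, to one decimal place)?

Potassium per kcal: strawberries 3.235, peanut butter 1.129, cheddar 0.2045.
Take 3 servings of strawberries: uses 153 kcal, +495.0 mg potassium (running total 495.0 mg).
Take 2 servings of peanut butter: uses 388 kcal, +438.0 mg potassium (running total 933.0 mg).
Take 1.03 servings of cheddar: uses 136 kcal, +27.8 mg potassium (running total 960.8 mg).
Filling greedily by potassium-per-kcal is optimal for one linear limit, giving 960.8 mg.

960.8 mg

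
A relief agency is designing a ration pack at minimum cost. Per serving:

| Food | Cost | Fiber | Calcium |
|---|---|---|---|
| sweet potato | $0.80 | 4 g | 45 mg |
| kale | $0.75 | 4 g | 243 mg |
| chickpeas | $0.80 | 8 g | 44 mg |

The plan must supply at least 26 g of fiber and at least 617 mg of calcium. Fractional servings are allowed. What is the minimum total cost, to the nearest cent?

Compare the cost at each extreme point of the feasible region.
sweet potato only: max(26/4, 617/45) = 13.71 servings → $10.97.
kale only: max(26/4, 617/243) = 6.5 servings → $4.88.
chickpeas only: max(26/8, 617/44) = 14.02 servings → $11.22.
sweet potato + kale with both tight: 4.861 servings and 1.639 servings → $5.12.
sweet potato + chickpeas: the both-tight solution has a negative serving — not a feasible corner.
kale + chickpeas with both tight: 2.145 servings and 2.178 servings → $3.35.
So the least-cost plan costs $3.35.

$3.35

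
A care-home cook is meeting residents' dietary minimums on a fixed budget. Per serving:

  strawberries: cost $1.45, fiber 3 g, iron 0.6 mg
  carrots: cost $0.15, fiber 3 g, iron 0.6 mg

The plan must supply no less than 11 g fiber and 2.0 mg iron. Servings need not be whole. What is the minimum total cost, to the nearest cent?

An LP optimum is at a vertex; with two nutrient constraints at most two foods are used. Check each candidate.
strawberries only: max(11/3, 2.0/0.6) = 3.667 servings → $5.32.
carrots only: max(11/3, 2.0/0.6) = 3.667 servings → $0.55.
strawberries + carrots (both tight): parallel constraints — no distinct corner.
Cheapest feasible corner: $0.55.

$0.55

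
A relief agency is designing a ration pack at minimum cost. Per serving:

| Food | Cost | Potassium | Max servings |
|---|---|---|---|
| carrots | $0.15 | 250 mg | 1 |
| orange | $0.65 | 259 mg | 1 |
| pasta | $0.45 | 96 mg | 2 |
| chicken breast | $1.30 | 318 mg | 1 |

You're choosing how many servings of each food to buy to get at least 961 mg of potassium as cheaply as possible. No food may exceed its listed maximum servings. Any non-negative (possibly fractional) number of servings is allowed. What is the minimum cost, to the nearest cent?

$2.73

Cost per mg of potassium: carrots $0.0006, orange $0.0025, chicken breast $0.0041, pasta $0.0047.
Take 1 serving of carrots: +250.0 mg potassium for $0.15 (total $0.15, still need 711.0 mg).
Take 1 serving of orange: +259.0 mg potassium for $0.65 (total $0.80, still need 452.0 mg).
Take 1 serving of chicken breast: +318.0 mg potassium for $1.30 (total $2.10, still need 134.0 mg).
Take 1.396 servings of pasta: +134.0 mg potassium for $0.63 (total $2.73, still need 0.0 mg).
Greedy by cheapest-per-mg is optimal for a single linear constraint, so the minimum cost is $2.73.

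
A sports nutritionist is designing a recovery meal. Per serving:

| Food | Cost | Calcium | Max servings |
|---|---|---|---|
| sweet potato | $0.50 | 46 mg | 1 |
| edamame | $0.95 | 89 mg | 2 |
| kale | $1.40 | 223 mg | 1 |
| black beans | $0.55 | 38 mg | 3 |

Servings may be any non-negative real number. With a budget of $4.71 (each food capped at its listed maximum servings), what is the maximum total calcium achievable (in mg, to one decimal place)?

509.9 mg

Calcium per dollar: kale 159.3, edamame 93.68, sweet potato 92, black beans 69.09.
Take 1 serving of kale: spends $1.40, +223.0 mg calcium (running total 223.0 mg).
Take 2 servings of edamame: spends $1.90, +178.0 mg calcium (running total 401.0 mg).
Take 1 serving of sweet potato: spends $0.50, +46.0 mg calcium (running total 447.0 mg).
Take 1.655 servings of black beans: spends $0.91, +62.9 mg calcium (running total 509.9 mg).
Greedy by best ratio exhausts the cost allowance optimally: 509.9 mg.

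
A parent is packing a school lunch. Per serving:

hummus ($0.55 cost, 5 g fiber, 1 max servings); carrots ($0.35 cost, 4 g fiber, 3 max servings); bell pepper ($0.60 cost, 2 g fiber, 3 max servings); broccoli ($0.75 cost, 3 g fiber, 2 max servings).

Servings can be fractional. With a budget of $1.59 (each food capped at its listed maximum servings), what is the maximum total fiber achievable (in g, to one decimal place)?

16.9 g

Fiber per dollar: carrots 11.43, hummus 9.091, broccoli 4, bell pepper 3.333.
Take 3 servings of carrots: spends $1.05, +12.0 g fiber (running total 12.0 g).
Take 0.9818 servings of hummus: spends $0.54, +4.9 g fiber (running total 16.9 g).
Filling greedily by fiber-per-dollar is optimal for one linear limit, giving 16.9 g.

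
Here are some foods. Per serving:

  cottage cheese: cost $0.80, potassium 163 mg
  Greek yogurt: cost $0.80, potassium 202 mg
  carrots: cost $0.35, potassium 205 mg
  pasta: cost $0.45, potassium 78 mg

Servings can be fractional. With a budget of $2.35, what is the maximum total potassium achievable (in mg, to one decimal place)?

Potassium per dollar: carrots 585.7, Greek yogurt 252.5, cottage cheese 203.8, pasta 173.3.
With no serving limits, spend the whole cost allowance on carrots: $2.35 / $0.35 × 205 mg = 1376.4 mg.

1376.4 mg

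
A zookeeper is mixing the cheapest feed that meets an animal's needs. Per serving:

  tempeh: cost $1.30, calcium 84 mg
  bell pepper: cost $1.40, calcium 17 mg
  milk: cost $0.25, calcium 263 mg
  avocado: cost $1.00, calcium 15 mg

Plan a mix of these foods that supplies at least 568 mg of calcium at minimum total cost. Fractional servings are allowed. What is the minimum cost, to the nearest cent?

$0.54

Cost per mg of calcium: milk $0.0010, tempeh $0.0155, avocado $0.0667, bell pepper $0.0824.
With no serving limits, use only milk: 568 mg / 263 mg = 2.16 servings × $0.25 = $0.54.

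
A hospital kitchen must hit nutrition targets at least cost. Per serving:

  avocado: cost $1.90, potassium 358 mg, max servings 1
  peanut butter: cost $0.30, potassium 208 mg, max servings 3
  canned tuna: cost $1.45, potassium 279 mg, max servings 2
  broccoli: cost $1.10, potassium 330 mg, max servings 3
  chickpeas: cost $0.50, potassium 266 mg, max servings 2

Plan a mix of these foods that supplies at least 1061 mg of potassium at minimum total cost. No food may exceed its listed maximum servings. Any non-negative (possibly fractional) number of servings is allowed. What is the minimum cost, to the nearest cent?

Cost per mg of potassium: peanut butter $0.0014, chickpeas $0.0019, broccoli $0.0033, canned tuna $0.0052, avocado $0.0053.
Take 3 servings of peanut butter: +624.0 mg potassium for $0.90 (total $0.90, still need 437.0 mg).
Take 1.643 servings of chickpeas: +437.0 mg potassium for $0.82 (total $1.72, still need 0.0 mg).
Filling from the cheapest source first is optimal under one linear minimum: $1.72.

$1.72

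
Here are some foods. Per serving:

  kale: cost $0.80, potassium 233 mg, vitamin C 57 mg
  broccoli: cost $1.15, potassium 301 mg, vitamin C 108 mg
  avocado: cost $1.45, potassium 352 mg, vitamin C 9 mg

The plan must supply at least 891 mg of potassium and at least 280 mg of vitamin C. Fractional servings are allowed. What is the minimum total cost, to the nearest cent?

This is a tiny linear program; its minimum lies at a vertex of the feasible set. List the vertices and price them.
kale only: max(891/233, 280/57) = 4.912 servings → $3.93.
broccoli only: max(891/301, 280/108) = 2.96 servings → $3.40.
avocado only: max(891/352, 280/9) = 31.11 servings → $45.11.
kale + broccoli with both tight: 1.492 servings and 1.805 servings → $3.27.
kale + avocado with both targets exact would need a negative amount; discard.
broccoli + avocado with both tight: 2.564 servings and 0.3384 servings → $3.44.
So the least-cost plan costs $3.27.

$3.27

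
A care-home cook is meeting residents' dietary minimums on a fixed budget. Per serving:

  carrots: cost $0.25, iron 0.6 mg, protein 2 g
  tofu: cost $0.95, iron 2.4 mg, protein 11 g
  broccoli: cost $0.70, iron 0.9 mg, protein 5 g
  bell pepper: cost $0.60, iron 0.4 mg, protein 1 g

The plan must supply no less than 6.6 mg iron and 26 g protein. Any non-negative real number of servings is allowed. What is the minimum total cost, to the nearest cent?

$2.61

Two binding constraints pin down two serving amounts, so the optimal mix uses at most two foods. The candidates are each food alone (scaled to the tighter of iron/protein) and each pair with both constraints tight.
carrots only: max(6.6/0.6, 26/2) = 13 servings → $3.25.
tofu only: max(6.6/2.4, 26/11) = 2.75 servings → $2.61.
broccoli only: max(6.6/0.9, 26/5) = 7.333 servings → $5.13.
bell pepper only: max(6.6/0.4, 26/1) = 26 servings → $15.60.
carrots + tofu with both tight: 5.667 servings and 1.333 servings → $2.68.
carrots + broccoli with both tight: 8 servings and 2 servings → $3.40.
carrots + bell pepper with both targets exact would need a negative amount; discard.
tofu + broccoli: intersection lies outside the first quadrant.
tofu + bell pepper with both tight: 1.9 servings and 5.1 servings → $4.87.
broccoli + bell pepper with both tight: 3.455 servings and 8.727 servings → $7.65.
So the least-cost plan costs $2.61.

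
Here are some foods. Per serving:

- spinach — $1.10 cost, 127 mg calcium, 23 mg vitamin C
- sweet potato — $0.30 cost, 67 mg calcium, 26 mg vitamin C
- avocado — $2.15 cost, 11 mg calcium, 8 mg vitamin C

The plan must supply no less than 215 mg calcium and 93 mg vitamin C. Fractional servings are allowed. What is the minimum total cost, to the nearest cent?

Check every corner: each single food scaled to meet both minima, and each pair solved so both constraints bind.
spinach only: max(215/127, 93/23) = 4.043 servings → $4.45.
sweet potato only: max(215/67, 93/26) = 3.577 servings → $1.07.
avocado only: max(215/11, 93/8) = 19.55 servings → $42.02.
spinach + sweet potato: intersection lies outside the first quadrant.
spinach + avocado with both tight: 0.9135 servings and 8.999 servings → $20.35.
sweet potato + avocado with both tight: 2.788 servings and 2.564 servings → $6.35.
Cheapest feasible corner: $1.07.

$1.07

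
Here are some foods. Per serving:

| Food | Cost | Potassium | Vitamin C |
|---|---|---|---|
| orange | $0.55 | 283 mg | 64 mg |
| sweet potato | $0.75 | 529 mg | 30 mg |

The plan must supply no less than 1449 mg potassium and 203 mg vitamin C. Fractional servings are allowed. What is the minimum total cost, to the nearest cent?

Compare the cost at each extreme point of the feasible region.
orange only: max(1449/283, 203/64) = 5.12 servings → $2.82.
sweet potato only: max(1449/529, 203/30) = 6.767 servings → $5.08.
orange + sweet potato with both tight: 2.52 servings and 1.391 servings → $2.43.
So the least-cost plan costs $2.43.

$2.43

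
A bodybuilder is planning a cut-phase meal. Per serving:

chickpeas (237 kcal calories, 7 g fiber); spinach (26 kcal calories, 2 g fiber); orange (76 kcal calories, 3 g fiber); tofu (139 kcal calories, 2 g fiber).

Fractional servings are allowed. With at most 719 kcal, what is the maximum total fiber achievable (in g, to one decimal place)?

55.3 g

Fiber per kcal: spinach 0.07692, orange 0.03947, chickpeas 0.02954, tofu 0.01439.
With no serving limits, spend the whole calories allowance on spinach: 719 kcal / 26 kcal × 2 g = 55.3 g.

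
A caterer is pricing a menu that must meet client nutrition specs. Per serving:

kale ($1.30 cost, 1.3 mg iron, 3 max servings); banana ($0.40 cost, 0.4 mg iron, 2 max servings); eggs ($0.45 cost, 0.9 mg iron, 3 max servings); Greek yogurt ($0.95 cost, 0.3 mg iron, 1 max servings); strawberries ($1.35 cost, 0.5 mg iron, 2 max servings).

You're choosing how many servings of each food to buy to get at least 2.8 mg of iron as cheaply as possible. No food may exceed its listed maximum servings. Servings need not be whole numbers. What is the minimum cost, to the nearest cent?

$1.45

Cost per mg of iron: eggs $0.5000, kale $1.0000, banana $1.0000, strawberries $2.7000, Greek yogurt $3.1667.
Take 3 servings of eggs: +2.7 mg iron for $1.35 (total $1.35, still need 0.1 mg).
Take 0.07692 servings of kale: +0.1 mg iron for $0.10 (total $1.45, still need 0.0 mg).
Greedy by cheapest-per-mg is optimal for a single linear constraint, so the minimum cost is $1.45.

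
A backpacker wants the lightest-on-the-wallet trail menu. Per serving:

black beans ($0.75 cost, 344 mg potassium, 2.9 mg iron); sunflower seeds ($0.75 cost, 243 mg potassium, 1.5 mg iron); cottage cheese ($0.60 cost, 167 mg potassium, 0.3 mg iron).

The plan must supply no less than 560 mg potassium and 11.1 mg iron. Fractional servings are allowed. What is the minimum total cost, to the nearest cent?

$2.87

Check every corner: each single food scaled to meet both minima, and each pair solved so both constraints bind.
black beans only: max(560/344, 11.1/2.9) = 3.828 servings → $2.87.
sunflower seeds only: max(560/243, 11.1/1.5) = 7.4 servings → $5.55.
cottage cheese only: max(560/167, 11.1/0.3) = 37 servings → $22.20.
black beans + sunflower seeds: intersection lies outside the first quadrant.
black beans + cottage cheese: the both-tight solution has a negative serving — not a feasible corner.
sunflower seeds + cottage cheese with both targets exact would need a negative amount; discard.
Cheapest feasible corner: $2.87.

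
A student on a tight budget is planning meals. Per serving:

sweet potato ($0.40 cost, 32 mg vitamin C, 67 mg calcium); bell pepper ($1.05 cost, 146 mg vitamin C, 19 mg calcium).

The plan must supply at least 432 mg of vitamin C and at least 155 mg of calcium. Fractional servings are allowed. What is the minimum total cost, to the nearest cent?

With two linear requirements the optimum uses one or two foods; enumerate the corners.
sweet potato only: max(432/32, 155/67) = 13.5 servings → $5.40.
bell pepper only: max(432/146, 155/19) = 8.158 servings → $8.57.
sweet potato + bell pepper with both tight: 1.572 servings and 2.614 servings → $3.37.
The minimum over all feasible corners is $3.37.

$3.37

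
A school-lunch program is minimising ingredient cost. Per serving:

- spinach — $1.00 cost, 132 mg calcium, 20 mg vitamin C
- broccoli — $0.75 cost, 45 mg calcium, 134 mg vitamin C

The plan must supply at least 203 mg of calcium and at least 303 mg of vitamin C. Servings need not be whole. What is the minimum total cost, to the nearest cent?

The cheapest plan sits at a corner of the feasible region — with two constraints it uses at most two foods.
spinach only: max(203/132, 303/20) = 15.15 servings → $15.15.
broccoli only: max(203/45, 303/134) = 4.511 servings → $3.38.
spinach + broccoli with both tight: 0.8081 servings and 2.141 servings → $2.41.
So the least-cost plan costs $2.41.

$2.41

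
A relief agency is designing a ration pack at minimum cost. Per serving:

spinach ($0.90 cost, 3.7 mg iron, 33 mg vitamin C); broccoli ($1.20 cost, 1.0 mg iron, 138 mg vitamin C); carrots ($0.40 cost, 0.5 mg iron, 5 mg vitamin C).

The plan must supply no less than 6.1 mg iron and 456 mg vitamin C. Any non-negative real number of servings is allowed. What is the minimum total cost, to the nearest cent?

Minimising a linear cost over {iron ≥ 6.1, vitamin C ≥ 456, servings ≥ 0} — the optimum is at a vertex, using one or two foods.
spinach only: max(6.1/3.7, 456/33) = 13.82 servings → $12.44.
broccoli only: max(6.1/1.0, 456/138) = 6.1 servings → $7.32.
carrots only: max(6.1/0.5, 456/5) = 91.2 servings → $36.48.
spinach + broccoli with both tight: 0.8078 servings and 3.111 servings → $4.46.
spinach + carrots: intersection lies outside the first quadrant.
broccoli + carrots with both tight: 3.086 servings and 6.028 servings → $6.11.
So the least-cost plan costs $4.46.

$4.46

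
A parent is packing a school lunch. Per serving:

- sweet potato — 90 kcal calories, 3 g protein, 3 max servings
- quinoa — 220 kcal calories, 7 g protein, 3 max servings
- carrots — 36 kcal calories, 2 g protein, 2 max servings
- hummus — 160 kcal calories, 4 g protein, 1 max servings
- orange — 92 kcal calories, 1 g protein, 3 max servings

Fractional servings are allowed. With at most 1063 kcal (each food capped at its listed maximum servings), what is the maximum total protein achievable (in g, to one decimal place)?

35.5 g

Protein per kcal: carrots 0.05556, sweet potato 0.03333, quinoa 0.03182, hummus 0.025, orange 0.01087.
Take 2 servings of carrots: uses 72 kcal, +4.0 g protein (running total 4.0 g).
Take 3 servings of sweet potato: uses 270 kcal, +9.0 g protein (running total 13.0 g).
Take 3 servings of quinoa: uses 660 kcal, +21.0 g protein (running total 34.0 g).
Take 0.3812 servings of hummus: uses 61 kcal, +1.5 g protein (running total 35.5 g).
Filling greedily by protein-per-kcal is optimal for one linear limit, giving 35.5 g.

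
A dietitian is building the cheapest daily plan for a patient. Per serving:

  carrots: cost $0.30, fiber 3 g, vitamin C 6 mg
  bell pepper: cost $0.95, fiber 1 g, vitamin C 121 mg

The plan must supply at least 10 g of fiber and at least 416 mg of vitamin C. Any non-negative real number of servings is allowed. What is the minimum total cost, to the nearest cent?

$3.83

A basic optimal solution has at most two foods positive. Try each food alone and each pair with both targets met exactly.
carrots only: max(10/3, 416/6) = 69.33 servings → $20.80.
bell pepper only: max(10/1, 416/121) = 10 servings → $9.50.
carrots + bell pepper with both tight: 2.224 servings and 3.328 servings → $3.83.
So the least-cost plan costs $3.83.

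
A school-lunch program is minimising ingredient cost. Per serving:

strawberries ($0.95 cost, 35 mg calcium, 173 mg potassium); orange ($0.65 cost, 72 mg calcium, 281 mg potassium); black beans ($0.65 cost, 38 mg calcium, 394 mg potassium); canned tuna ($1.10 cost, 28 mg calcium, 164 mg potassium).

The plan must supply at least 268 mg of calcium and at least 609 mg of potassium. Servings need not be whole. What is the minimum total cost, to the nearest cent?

strawberries only: max(268/35, 609/173) = 7.657 servings → $7.27.
orange only: max(268/72, 609/281) = 3.722 servings → $2.42.
black beans only: max(268/38, 609/394) = 7.053 servings → $4.58.
canned tuna only: max(268/28, 609/164) = 9.571 servings → $10.53.
strawberries + orange with both targets exact would need a negative amount; discard.
strawberries + black beans with both targets exact would need a negative amount; discard.
strawberries + canned tuna: the both-tight solution has a negative serving — not a feasible corner.
orange + black beans: intersection lies outside the first quadrant.
orange + canned tuna: the both-tight solution has a negative serving — not a feasible corner.
black beans + canned tuna with both targets exact would need a negative amount; discard.
The minimum over all feasible corners is $2.42.

$2.42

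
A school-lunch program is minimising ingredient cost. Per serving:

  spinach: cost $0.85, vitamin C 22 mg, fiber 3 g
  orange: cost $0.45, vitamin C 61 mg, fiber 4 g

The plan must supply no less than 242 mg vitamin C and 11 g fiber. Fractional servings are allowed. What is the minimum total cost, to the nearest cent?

A basic optimal solution has at most two foods positive. Try each food alone and each pair with both targets met exactly.
spinach only: max(242/22, 11/3) = 11 servings → $9.35.
orange only: max(242/61, 11/4) = 3.967 servings → $1.79.
spinach + orange with both targets exact would need a negative amount; discard.
Cheapest feasible corner: $1.79.

$1.79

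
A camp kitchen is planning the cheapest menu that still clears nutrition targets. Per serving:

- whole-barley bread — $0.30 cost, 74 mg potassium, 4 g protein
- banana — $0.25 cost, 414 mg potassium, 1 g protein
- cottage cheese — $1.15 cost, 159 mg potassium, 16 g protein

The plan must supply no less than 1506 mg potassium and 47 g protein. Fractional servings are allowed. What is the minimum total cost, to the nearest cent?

$3.81

Minimising a linear cost over {potassium ≥ 1506, protein ≥ 47, servings ≥ 0} — the optimum is at a vertex, using one or two foods.
whole-barley bread only: max(1506/74, 47/4) = 20.35 servings → $6.11.
banana only: max(1506/414, 47/1) = 47 servings → $11.75.
cottage cheese only: max(1506/159, 47/16) = 9.472 servings → $10.89.
whole-barley bread + banana with both tight: 11.35 servings and 1.609 servings → $3.81.
whole-barley bread + cottage cheese with both targets exact would need a negative amount; discard.
banana + cottage cheese with both tight: 2.571 servings and 2.777 servings → $3.84.
The minimum over all feasible corners is $3.81.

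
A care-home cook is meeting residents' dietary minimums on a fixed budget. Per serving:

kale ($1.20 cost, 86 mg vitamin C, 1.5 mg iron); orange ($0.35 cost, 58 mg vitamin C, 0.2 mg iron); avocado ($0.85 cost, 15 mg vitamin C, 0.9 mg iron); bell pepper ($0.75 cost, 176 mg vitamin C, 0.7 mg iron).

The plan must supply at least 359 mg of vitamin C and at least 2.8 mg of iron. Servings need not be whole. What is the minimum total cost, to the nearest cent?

$2.52

Two binding constraints pin down two serving amounts, so the optimal mix uses at most two foods. The candidates are each food alone (scaled to the tighter of vitamin C/iron) and each pair with both constraints tight.
kale only: max(359/86, 2.8/1.5) = 4.174 servings → $5.01.
orange only: max(359/58, 2.8/0.2) = 14 servings → $4.90.
avocado only: max(359/15, 2.8/0.9) = 23.93 servings → $20.34.
bell pepper only: max(359/176, 2.8/0.7) = 4 servings → $3.00.
kale + orange with both tight: 1.298 servings and 4.265 servings → $3.05.
kale + avocado with both targets exact would need a negative amount; discard.
kale + bell pepper with both tight: 1.185 servings and 1.461 servings → $2.52.
orange + avocado with both tight: 5.713 servings and 1.841 servings → $3.56.
orange + bell pepper with both targets exact would need a negative amount; discard.
avocado + bell pepper with both tight: 1.633 servings and 1.901 servings → $2.81.
So the least-cost plan costs $2.52.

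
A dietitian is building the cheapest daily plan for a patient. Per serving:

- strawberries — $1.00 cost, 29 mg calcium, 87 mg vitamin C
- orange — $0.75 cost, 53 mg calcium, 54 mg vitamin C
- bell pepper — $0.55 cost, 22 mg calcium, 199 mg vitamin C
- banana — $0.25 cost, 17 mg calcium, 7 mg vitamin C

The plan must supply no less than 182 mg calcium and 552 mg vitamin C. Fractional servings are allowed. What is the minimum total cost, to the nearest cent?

With two linear requirements the optimum uses one or two foods; enumerate the corners.
strawberries only: max(182/29, 552/87) = 6.345 servings → $6.34.
orange only: max(182/53, 552/54) = 10.22 servings → $7.67.
bell pepper only: max(182/22, 552/199) = 8.273 servings → $4.55.
banana only: max(182/17, 552/7) = 78.86 servings → $19.71.
strawberries + orange: the both-tight solution has a negative serving — not a feasible corner.
strawberries + bell pepper with both tight: 6.242 servings and 0.04511 servings → $6.27.
strawberries + banana with both targets exact would need a negative amount; discard.
orange + bell pepper with both tight: 2.572 servings and 2.076 servings → $3.07.
orange + banana with both targets exact would need a negative amount; discard.
bell pepper + banana with both tight: 2.512 servings and 7.456 servings → $3.25.
Cheapest feasible corner: $3.07.

$3.07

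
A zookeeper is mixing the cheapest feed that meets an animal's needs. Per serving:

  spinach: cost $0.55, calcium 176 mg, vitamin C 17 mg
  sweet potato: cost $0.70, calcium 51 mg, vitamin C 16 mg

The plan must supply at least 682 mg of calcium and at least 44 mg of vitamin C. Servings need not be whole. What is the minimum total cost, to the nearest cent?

spinach only: max(682/176, 44/17) = 3.875 servings → $2.13.
sweet potato only: max(682/51, 44/16) = 13.37 servings → $9.36.
spinach + sweet potato with both targets exact would need a negative amount; discard.
Cheapest feasible corner: $2.13.

$2.13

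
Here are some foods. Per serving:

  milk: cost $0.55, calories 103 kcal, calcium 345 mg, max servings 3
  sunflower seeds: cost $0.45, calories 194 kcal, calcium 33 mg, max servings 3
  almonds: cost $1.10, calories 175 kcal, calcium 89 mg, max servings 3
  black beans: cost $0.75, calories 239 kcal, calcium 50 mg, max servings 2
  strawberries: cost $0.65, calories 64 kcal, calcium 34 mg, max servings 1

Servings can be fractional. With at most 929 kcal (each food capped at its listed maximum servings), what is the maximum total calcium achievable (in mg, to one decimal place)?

Calcium per kcal: milk 3.35, strawberries 0.5312, almonds 0.5086, black beans 0.2092, sunflower seeds 0.1701.
Take 3 servings of milk: uses 309 kcal, +1035.0 mg calcium (running total 1035.0 mg).
Take 1 serving of strawberries: uses 64 kcal, +34.0 mg calcium (running total 1069.0 mg).
Take 3 servings of almonds: uses 525 kcal, +267.0 mg calcium (running total 1336.0 mg).
Take 0.1297 servings of black beans: uses 31 kcal, +6.5 mg calcium (running total 1342.5 mg).
Filling greedily by calcium-per-kcal is optimal for one linear limit, giving 1342.5 mg.

1342.5 mg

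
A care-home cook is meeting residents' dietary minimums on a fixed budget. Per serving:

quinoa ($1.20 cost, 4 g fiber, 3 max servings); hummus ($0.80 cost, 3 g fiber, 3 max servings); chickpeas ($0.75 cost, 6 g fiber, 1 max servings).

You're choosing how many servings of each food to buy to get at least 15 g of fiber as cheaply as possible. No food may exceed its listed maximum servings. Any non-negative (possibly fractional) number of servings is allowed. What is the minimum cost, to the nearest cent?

$3.15

Cost per g of fiber: chickpeas $0.1250, hummus $0.2667, quinoa $0.3000.
Take 1 serving of chickpeas: +6.0 g fiber for $0.75 (total $0.75, still need 9.0 g).
Take 3 servings of hummus: +9.0 g fiber for $2.40 (total $3.15, still need 0.0 g).
Greedy by cheapest-per-g is optimal for a single linear constraint, so the minimum cost is $3.15.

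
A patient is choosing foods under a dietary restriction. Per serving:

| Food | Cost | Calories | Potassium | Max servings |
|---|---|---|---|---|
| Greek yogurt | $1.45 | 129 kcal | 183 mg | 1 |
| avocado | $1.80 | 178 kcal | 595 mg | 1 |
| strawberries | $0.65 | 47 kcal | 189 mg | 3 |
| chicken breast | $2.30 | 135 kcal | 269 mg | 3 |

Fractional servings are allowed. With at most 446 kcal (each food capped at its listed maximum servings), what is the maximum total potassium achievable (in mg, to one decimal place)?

1415.1 mg

Potassium per kcal: strawberries 4.021, avocado 3.343, chicken breast 1.993, Greek yogurt 1.419.
Take 3 servings of strawberries: uses 141 kcal, +567.0 mg potassium (running total 567.0 mg).
Take 1 serving of avocado: uses 178 kcal, +595.0 mg potassium (running total 1162.0 mg).
Take 0.9407 servings of chicken breast: uses 127 kcal, +253.1 mg potassium (running total 1415.1 mg).
Greedy by best ratio exhausts the calories allowance optimally: 1415.1 mg.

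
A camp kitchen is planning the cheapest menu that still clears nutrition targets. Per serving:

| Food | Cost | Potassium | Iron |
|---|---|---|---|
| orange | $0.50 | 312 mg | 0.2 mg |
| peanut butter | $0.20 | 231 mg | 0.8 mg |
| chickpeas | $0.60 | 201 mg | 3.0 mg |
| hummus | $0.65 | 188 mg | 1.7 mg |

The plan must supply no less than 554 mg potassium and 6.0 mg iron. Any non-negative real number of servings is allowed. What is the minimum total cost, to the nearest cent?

This is a tiny linear program; its minimum lies at a vertex of the feasible set. List the vertices and price them.
orange only: max(554/312, 6.0/0.2) = 30 servings → $15.00.
peanut butter only: max(554/231, 6.0/0.8) = 7.5 servings → $1.50.
chickpeas only: max(554/201, 6.0/3.0) = 2.756 servings → $1.65.
hummus only: max(554/188, 6.0/1.7) = 3.529 servings → $2.29.
orange + peanut butter with both targets exact would need a negative amount; discard.
orange + chickpeas with both tight: 0.509 servings and 1.966 servings → $1.43.
orange + hummus: intersection lies outside the first quadrant.
peanut butter + chickpeas with both tight: 0.8568 servings and 1.772 servings → $1.23.
peanut butter + hummus: intersection lies outside the first quadrant.
chickpeas + hummus with both tight: 0.8376 servings and 2.051 servings → $1.84.
The minimum over all feasible corners is $1.23.

$1.23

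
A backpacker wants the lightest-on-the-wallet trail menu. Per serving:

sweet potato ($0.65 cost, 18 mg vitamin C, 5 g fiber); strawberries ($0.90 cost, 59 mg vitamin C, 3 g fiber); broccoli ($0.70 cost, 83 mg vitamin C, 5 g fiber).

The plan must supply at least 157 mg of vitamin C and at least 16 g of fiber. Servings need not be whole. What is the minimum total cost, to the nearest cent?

$2.16

sweet potato only: max(157/18, 16/5) = 8.722 servings → $5.67.
strawberries only: max(157/59, 16/3) = 5.333 servings → $4.80.
broccoli only: max(157/83, 16/5) = 3.2 servings → $2.24.
sweet potato + strawberries with both tight: 1.963 servings and 2.062 servings → $3.13.
sweet potato + broccoli with both tight: 1.671 servings and 1.529 servings → $2.16.
strawberries + broccoli: the both-tight solution has a negative serving — not a feasible corner.
Cheapest feasible corner: $2.16.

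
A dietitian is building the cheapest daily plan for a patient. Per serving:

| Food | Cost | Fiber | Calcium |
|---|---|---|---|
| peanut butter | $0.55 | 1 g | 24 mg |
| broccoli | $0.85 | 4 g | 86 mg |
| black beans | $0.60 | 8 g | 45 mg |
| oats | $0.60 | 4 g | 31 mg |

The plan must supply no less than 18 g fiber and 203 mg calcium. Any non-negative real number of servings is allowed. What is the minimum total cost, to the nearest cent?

$2.23

peanut butter only: max(18/1, 203/24) = 18 servings → $9.90.
broccoli only: max(18/4, 203/86) = 4.5 servings → $3.83.
black beans only: max(18/8, 203/45) = 4.511 servings → $2.71.
oats only: max(18/4, 203/31) = 6.548 servings → $3.93.
peanut butter + broccoli: the both-tight solution has a negative serving — not a feasible corner.
peanut butter + black beans with both tight: 5.537 servings and 1.558 servings → $3.98.
peanut butter + oats with both tight: 3.908 servings and 3.523 servings → $4.26.
broccoli + black beans with both tight: 1.602 servings and 1.449 servings → $2.23.
broccoli + oats with both tight: 1.155 servings and 3.345 servings → $2.99.
black beans + oats with both targets exact would need a negative amount; discard.
So the least-cost plan costs $2.23.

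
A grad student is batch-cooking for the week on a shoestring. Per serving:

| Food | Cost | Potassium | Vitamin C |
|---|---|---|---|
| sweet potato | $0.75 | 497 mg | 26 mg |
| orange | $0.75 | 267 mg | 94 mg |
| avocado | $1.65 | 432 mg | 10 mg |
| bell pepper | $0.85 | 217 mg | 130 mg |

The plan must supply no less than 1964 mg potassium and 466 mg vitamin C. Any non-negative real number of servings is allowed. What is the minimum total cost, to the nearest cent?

$4.54

This is a tiny linear program; its minimum lies at a vertex of the feasible set. List the vertices and price them.
sweet potato only: max(1964/497, 466/26) = 17.92 servings → $13.44.
orange only: max(1964/267, 466/94) = 7.356 servings → $5.52.
avocado only: max(1964/432, 466/10) = 46.6 servings → $76.89.
bell pepper only: max(1964/217, 466/130) = 9.051 servings → $7.69.
sweet potato + orange with both tight: 1.513 servings and 4.539 servings → $4.54.
sweet potato + avocado: intersection lies outside the first quadrant.
sweet potato + bell pepper with both tight: 2.615 servings and 3.062 servings → $4.56.
orange + avocado with both tight: 4.789 servings and 1.587 servings → $6.21.
orange + bell pepper: intersection lies outside the first quadrant.
avocado + bell pepper with both tight: 2.856 servings and 3.365 servings → $7.57.
The minimum over all feasible corners is $4.54.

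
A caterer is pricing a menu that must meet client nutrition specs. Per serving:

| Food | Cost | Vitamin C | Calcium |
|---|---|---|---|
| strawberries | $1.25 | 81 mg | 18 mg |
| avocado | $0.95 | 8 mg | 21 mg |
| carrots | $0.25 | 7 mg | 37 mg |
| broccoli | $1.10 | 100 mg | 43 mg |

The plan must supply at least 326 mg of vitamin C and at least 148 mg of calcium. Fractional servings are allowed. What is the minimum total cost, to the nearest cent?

This is a tiny linear program; its minimum lies at a vertex of the feasible set. List the vertices and price them.
strawberries only: max(326/81, 148/18) = 8.222 servings → $10.28.
avocado only: max(326/8, 148/21) = 40.75 servings → $38.71.
carrots only: max(326/7, 148/37) = 46.57 servings → $11.64.
broccoli only: max(326/100, 148/43) = 3.442 servings → $3.79.
strawberries + avocado with both tight: 3.636 servings and 3.931 servings → $8.28.
strawberries + carrots with both tight: 3.84 servings and 2.132 servings → $5.33.
strawberries + broccoli: intersection lies outside the first quadrant.
avocado + carrots: intersection lies outside the first quadrant.
avocado + broccoli with both tight: 0.4453 servings and 3.224 servings → $3.97.
carrots + broccoli with both tight: 0.2301 servings and 3.244 servings → $3.63.
So the least-cost plan costs $3.63.

$3.63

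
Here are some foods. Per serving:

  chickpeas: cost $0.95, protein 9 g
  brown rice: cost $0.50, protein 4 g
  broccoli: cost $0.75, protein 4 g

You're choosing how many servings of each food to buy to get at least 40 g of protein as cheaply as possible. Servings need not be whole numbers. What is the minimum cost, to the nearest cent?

$4.22

Cost per g of protein: chickpeas $0.1056, brown rice $0.1250, broccoli $0.1875.
With no serving limits, use only chickpeas: 40 g / 9 g = 4.444 servings × $0.95 = $4.22.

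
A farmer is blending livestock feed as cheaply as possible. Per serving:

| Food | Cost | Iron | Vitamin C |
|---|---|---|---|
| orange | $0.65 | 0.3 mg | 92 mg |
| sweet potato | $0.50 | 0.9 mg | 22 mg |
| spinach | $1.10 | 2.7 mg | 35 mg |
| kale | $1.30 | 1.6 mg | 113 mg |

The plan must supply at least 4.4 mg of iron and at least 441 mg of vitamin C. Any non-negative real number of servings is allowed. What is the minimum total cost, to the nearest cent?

$4.09

This is a tiny linear program; its minimum lies at a vertex of the feasible set. List the vertices and price them.
orange only: max(4.4/0.3, 441/92) = 14.67 servings → $9.53.
sweet potato only: max(4.4/0.9, 441/22) = 20.05 servings → $10.02.
spinach only: max(4.4/2.7, 441/35) = 12.6 servings → $13.86.
kale only: max(4.4/1.6, 441/113) = 3.903 servings → $5.07.
orange + sweet potato with both tight: 3.938 servings and 3.576 servings → $4.35.
orange + spinach with both tight: 4.358 servings and 1.145 servings → $4.09.
orange + kale with both tight: 1.839 servings and 2.405 servings → $4.32.
sweet potato + spinach: the both-tight solution has a negative serving — not a feasible corner.
sweet potato + kale with both targets exact would need a negative amount; discard.
spinach + kale: the both-tight solution has a negative serving — not a feasible corner.
So the least-cost plan costs $4.09.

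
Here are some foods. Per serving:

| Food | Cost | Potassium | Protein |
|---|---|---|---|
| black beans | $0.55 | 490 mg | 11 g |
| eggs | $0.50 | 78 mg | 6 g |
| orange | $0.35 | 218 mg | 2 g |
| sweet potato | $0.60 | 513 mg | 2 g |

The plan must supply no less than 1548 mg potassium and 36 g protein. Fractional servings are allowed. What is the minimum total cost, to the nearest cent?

$1.80

At the optimum either one food covers both requirements or two foods hit both targets exactly; no other combination can be cheaper.
black beans only: max(1548/490, 36/11) = 3.273 servings → $1.80.
eggs only: max(1548/78, 36/6) = 19.85 servings → $9.92.
orange only: max(1548/218, 36/2) = 18 servings → $6.30.
sweet potato only: max(1548/513, 36/2) = 18 servings → $10.80.
black beans + eggs with both tight: 3.112 servings and 0.2939 servings → $1.86.
black beans + orange: intersection lies outside the first quadrant.
black beans + sweet potato with both targets exact would need a negative amount; discard.
eggs + orange with both tight: 4.125 servings and 5.625 servings → $4.03.
eggs + sweet potato with both tight: 5.261 servings and 2.218 servings → $3.96.
orange + sweet potato: intersection lies outside the first quadrant.
The minimum over all feasible corners is $1.80.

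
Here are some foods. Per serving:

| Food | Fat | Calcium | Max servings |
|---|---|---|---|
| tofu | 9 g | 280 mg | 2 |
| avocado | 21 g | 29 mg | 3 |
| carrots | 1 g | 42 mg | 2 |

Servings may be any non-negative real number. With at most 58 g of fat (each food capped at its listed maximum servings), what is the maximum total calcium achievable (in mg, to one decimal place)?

Calcium per g fat: carrots 42, tofu 31.11, avocado 1.381.
Take 2 servings of carrots: uses 2 g fat, +84.0 mg calcium (running total 84.0 mg).
Take 2 servings of tofu: uses 18 g fat, +560.0 mg calcium (running total 644.0 mg).
Take 1.81 servings of avocado: uses 38 g fat, +52.5 mg calcium (running total 696.5 mg).
Filling greedily by calcium-per-g fat is optimal for one linear limit, giving 696.5 mg.

696.5 mg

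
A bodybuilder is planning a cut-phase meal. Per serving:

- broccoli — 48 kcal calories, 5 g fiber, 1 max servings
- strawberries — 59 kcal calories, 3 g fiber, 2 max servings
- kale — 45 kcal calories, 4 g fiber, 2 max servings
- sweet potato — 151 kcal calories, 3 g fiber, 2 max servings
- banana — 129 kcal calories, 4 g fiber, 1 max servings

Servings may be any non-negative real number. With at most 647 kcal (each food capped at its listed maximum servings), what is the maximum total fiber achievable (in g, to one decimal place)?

28.2 g

Fiber per kcal: broccoli 0.1042, kale 0.08889, strawberries 0.05085, banana 0.03101, sweet potato 0.01987.
Take 1 serving of broccoli: uses 48 kcal, +5.0 g fiber (running total 5.0 g).
Take 2 servings of kale: uses 90 kcal, +8.0 g fiber (running total 13.0 g).
Take 2 servings of strawberries: uses 118 kcal, +6.0 g fiber (running total 19.0 g).
Take 1 serving of banana: uses 129 kcal, +4.0 g fiber (running total 23.0 g).
Take 1.735 servings of sweet potato: uses 262 kcal, +5.2 g fiber (running total 28.2 g).
Filling greedily by fiber-per-kcal is optimal for one linear limit, giving 28.2 g.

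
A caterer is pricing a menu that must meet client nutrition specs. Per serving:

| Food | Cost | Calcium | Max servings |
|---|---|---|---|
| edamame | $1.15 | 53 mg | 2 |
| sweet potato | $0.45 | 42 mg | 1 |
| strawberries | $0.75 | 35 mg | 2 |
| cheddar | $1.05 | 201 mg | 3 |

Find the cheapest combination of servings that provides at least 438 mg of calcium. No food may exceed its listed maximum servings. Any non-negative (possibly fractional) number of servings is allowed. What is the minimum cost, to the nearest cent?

$2.29

Cost per mg of calcium: cheddar $0.0052, sweet potato $0.0107, strawberries $0.0214, edamame $0.0217.
Take 2.179 servings of cheddar: +438.0 mg calcium for $2.29 (total $2.29, still need 0.0 mg).
Greedy by cheapest-per-mg is optimal for a single linear constraint, so the minimum cost is $2.29.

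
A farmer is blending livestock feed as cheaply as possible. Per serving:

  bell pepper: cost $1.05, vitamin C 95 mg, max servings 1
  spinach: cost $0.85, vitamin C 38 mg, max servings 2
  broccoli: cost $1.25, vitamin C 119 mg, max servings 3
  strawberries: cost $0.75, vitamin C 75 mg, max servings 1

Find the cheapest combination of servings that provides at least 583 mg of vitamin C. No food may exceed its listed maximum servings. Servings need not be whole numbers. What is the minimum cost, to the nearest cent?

Cost per mg of vitamin C: strawberries $0.0100, broccoli $0.0105, bell pepper $0.0111, spinach $0.0224.
Take 1 serving of strawberries: +75.0 mg vitamin C for $0.75 (total $0.75, still need 508.0 mg).
Take 3 servings of broccoli: +357.0 mg vitamin C for $3.75 (total $4.50, still need 151.0 mg).
Take 1 serving of bell pepper: +95.0 mg vitamin C for $1.05 (total $5.55, still need 56.0 mg).
Take 1.474 servings of spinach: +56.0 mg vitamin C for $1.25 (total $6.80, still need 0.0 mg).
Filling from the cheapest source first is optimal under one linear minimum: $6.80.

$6.80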